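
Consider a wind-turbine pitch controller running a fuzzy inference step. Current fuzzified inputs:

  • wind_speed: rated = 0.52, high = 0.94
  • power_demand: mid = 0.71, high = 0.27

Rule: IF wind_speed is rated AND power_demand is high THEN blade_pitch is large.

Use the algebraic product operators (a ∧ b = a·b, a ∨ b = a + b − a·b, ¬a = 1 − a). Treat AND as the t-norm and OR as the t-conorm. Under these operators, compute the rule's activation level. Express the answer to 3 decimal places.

0.140

firing strength: rated=0.52, high=0.27; AND[a·b] → w = 0.1404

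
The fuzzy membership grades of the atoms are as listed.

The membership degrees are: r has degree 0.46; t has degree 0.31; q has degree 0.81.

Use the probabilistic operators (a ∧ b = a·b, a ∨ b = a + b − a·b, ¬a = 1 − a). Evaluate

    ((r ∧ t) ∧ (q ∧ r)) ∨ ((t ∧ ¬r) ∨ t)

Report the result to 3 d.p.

0.456

r ∧ t = a·b on (0.4600, 0.3100) = 0.1426
q ∧ r = a·b on (0.8100, 0.4600) = 0.3726
(r ∧ t) ∧ (q ∧ r) = a·b on (0.1426, 0.3726) = 0.0531
¬r = 1 − 0.4600 = 0.5400
t ∧ ¬r = a·b on (0.3100, 0.5400) = 0.1674
(t ∧ ¬r) ∨ t = a + b − a·b on (0.1674, 0.3100) = 0.4255
((r ∧ t) ∧ (q ∧ r)) ∨ ((t ∧ ¬r) ∨ t) = a + b − a·b on (0.0531, 0.4255) = 0.4560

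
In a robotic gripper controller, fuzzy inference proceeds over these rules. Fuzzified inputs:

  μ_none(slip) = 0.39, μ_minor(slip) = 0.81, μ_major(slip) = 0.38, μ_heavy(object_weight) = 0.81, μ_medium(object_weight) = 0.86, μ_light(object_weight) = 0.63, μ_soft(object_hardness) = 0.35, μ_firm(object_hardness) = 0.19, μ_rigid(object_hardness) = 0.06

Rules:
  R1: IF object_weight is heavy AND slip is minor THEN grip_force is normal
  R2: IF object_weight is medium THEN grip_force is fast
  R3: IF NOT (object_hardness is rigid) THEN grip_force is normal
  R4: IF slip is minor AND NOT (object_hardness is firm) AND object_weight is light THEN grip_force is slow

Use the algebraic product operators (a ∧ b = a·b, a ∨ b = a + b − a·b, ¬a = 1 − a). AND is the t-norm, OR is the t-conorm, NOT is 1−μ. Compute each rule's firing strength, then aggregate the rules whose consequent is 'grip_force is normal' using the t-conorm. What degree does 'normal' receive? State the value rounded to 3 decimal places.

0.979

R1: heavy=0.81, minor=0.81; AND[a·b] → w = 0.6561
R2: medium=0.86 → w = 0.8600
R3: ¬rigid=1−0.06=0.94 → w = 0.9400
R4: minor=0.81, ¬firm=1−0.19=0.81, light=0.63; AND[a·b] → w = 0.4133
Rules with consequent 'normal': {R1, R3} → strengths 0.6561, 0.9400
Aggregate via t-conorm [a + b − a·b]: 0.9794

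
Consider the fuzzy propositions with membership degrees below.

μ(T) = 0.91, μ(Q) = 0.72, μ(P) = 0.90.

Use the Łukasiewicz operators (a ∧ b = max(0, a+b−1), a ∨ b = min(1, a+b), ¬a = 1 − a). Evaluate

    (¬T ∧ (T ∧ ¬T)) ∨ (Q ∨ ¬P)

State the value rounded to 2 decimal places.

¬T = 1 − 0.91 = 0.09
¬T = 1 − 0.91 = 0.09
T ∧ ¬T = max(0, a+b−1) on (0.91, 0.09) = 0.00
¬T ∧ (T ∧ ¬T) = max(0, a+b−1) on (0.09, 0.00) = 0.00
¬P = 1 − 0.90 = 0.10
Q ∨ ¬P = min(1, a+b) on (0.72, 0.10) = 0.82
(¬T ∧ (T ∧ ¬T)) ∨ (Q ∨ ¬P) = min(1, a+b) on (0.00, 0.82) = 0.82

0.82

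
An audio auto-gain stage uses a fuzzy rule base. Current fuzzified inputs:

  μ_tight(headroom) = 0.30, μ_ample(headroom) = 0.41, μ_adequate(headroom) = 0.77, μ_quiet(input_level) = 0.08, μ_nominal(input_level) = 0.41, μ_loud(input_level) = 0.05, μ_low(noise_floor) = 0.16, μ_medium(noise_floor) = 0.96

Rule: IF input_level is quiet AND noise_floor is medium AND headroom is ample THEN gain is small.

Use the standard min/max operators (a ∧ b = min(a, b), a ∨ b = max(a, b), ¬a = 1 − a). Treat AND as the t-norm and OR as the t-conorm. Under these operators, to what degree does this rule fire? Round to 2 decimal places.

0.08

firing strength: quiet=0.08, medium=0.96, ample=0.41; AND[min(a, b)] → w = 0.08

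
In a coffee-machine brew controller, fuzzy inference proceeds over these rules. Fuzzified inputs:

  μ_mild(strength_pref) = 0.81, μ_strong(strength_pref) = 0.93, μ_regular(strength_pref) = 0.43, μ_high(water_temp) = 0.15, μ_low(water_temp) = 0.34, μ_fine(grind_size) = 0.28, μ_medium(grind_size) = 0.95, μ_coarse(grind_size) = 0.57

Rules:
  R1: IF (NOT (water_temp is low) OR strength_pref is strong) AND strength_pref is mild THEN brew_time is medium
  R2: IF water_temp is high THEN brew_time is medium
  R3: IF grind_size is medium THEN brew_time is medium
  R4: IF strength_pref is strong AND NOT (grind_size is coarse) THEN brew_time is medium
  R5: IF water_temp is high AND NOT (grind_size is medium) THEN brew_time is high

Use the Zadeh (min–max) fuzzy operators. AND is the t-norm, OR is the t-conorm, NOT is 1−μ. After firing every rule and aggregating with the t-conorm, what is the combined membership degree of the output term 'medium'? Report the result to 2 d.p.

0.95

R1: (¬low=1−0.34=0.66 OR strong=0.93) = 0.93; AND[min(a, b)] with mild=0.81 → w = 0.81
R2: high=0.15 → w = 0.15
R3: medium=0.95 → w = 0.95
R4: strong=0.93, ¬coarse=1−0.57=0.43; AND[min(a, b)] → w = 0.43
R5: high=0.15, ¬medium=1−0.95=0.05; AND[min(a, b)] → w = 0.05
Rules with consequent 'medium': {R1, R2, R3, R4} → strengths 0.81, 0.15, 0.95, 0.43
Aggregate via t-conorm [max(a, b)]: 0.95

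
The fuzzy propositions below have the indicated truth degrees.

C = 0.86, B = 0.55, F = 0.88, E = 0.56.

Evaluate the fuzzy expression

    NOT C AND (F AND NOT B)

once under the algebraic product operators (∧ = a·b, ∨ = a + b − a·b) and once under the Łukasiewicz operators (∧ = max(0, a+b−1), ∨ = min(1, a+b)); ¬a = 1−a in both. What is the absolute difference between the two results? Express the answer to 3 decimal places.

0.055

Under algebraic product:
  NOT C = 1 − 0.8600 = 0.1400
  NOT B = 1 − 0.5500 = 0.4500
  F AND NOT B = a·b on (0.8800, 0.4500) = 0.3960
  NOT C AND (F AND NOT B) = a·b on (0.1400, 0.3960) = 0.0554
  → value = 0.0554
Under Łukasiewicz:
  NOT C = 1 − 0.86 = 0.14
  NOT B = 1 − 0.55 = 0.45
  F AND NOT B = max(0, a+b−1) on (0.88, 0.45) = 0.33
  NOT C AND (F AND NOT B) = max(0, a+b−1) on (0.14, 0.33) = 0.00
  → value = 0.0000
|0.0554 − 0.0000| = 0.055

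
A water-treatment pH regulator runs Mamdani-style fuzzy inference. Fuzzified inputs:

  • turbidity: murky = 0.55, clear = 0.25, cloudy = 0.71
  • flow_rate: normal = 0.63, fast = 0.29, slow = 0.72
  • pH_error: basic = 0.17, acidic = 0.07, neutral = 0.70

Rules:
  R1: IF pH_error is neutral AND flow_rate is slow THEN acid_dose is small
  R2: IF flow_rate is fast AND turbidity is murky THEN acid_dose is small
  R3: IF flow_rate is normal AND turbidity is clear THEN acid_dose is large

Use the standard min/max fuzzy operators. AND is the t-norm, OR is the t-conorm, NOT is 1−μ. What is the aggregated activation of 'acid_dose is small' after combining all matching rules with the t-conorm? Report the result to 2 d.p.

0.70

R1: neutral=0.70, slow=0.72; AND[min(a, b)] → w = 0.70
R2: fast=0.29, murky=0.55; AND[min(a, b)] → w = 0.29
R3: normal=0.63, clear=0.25; AND[min(a, b)] → w = 0.25
Rules with consequent 'small': {R1, R2} → strengths 0.70, 0.29
Aggregate via t-conorm [max(a, b)]: 0.70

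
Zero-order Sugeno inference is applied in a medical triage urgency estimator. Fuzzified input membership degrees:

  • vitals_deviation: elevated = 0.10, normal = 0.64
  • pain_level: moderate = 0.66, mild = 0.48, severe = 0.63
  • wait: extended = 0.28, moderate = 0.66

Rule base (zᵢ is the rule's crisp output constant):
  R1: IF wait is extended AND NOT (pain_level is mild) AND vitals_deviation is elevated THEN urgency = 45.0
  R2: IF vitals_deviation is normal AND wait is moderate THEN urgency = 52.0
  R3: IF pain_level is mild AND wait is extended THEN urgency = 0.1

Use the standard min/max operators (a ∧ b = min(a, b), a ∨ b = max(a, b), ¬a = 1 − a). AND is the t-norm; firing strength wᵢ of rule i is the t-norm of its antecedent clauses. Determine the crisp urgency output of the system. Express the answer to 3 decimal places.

R1 (z=45.0): extended=0.28, ¬mild=1−0.48=0.52, elevated=0.10; AND[min(a, b)] → w = 0.10
R2 (z=52.0): normal=0.64, moderate=0.66; AND[min(a, b)] → w = 0.64
R3 (z=0.1): mild=0.48, extended=0.28; AND[min(a, b)] → w = 0.28
Weighted average = (0.10·45.0 + 0.64·52.0 + 0.28·0.1) / (0.10 + 0.64 + 0.28)
  = 37.8080 / 1.0200 = 37.067

37.067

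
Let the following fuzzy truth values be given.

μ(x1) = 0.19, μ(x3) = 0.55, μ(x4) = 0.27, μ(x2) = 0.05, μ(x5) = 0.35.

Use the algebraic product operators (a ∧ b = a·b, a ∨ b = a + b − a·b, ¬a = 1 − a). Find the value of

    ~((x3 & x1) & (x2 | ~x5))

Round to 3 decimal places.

x3 & x1 = a·b on (0.5500, 0.1900) = 0.1045
~x5 = 1 − 0.3500 = 0.6500
x2 | ~x5 = a + b − a·b on (0.0500, 0.6500) = 0.6675
(x3 & x1) & (x2 | ~x5) = a·b on (0.1045, 0.6675) = 0.0698
~((x3 & x1) & (x2 | ~x5)) = 1 − 0.0698 = 0.9302

0.930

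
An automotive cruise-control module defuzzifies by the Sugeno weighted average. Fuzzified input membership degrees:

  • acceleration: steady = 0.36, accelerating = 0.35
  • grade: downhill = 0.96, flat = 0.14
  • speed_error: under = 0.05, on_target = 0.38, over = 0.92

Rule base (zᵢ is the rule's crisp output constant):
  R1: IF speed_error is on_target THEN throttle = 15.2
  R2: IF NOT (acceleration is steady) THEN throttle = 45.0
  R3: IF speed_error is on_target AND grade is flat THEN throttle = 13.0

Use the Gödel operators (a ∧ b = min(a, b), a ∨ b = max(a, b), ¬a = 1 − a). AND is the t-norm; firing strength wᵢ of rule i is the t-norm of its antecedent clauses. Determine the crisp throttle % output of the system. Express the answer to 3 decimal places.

R1 (z=15.2): on_target=0.38 → w = 0.38
R2 (z=45.0): ¬steady=1−0.36=0.64 → w = 0.64
R3 (z=13.0): on_target=0.38, flat=0.14; AND[min(a, b)] → w = 0.14
Weighted average = (0.38·15.2 + 0.64·45.0 + 0.14·13.0) / (0.38 + 0.64 + 0.14)
  = 36.3960 / 1.1600 = 31.376

31.376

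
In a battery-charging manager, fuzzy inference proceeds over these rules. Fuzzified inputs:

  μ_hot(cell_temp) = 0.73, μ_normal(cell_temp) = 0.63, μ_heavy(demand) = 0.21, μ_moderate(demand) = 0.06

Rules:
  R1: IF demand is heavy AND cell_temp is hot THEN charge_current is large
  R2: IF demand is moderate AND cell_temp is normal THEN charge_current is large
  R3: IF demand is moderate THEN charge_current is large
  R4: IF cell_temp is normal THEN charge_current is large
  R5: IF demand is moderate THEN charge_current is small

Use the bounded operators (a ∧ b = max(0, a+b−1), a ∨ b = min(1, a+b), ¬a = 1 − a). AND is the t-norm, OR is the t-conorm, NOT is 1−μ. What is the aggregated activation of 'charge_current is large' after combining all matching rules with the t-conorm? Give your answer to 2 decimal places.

0.69

R1: heavy=0.21, hot=0.73; AND[max(0, a+b−1)] → w = 0.00
R2: moderate=0.06, normal=0.63; AND[max(0, a+b−1)] → w = 0.00
R3: moderate=0.06 → w = 0.06
R4: normal=0.63 → w = 0.63
R5: moderate=0.06 → w = 0.06
Rules with consequent 'large': {R1, R2, R3, R4} → strengths 0.00, 0.00, 0.06, 0.63
Aggregate via t-conorm [min(1, a+b)]: 0.69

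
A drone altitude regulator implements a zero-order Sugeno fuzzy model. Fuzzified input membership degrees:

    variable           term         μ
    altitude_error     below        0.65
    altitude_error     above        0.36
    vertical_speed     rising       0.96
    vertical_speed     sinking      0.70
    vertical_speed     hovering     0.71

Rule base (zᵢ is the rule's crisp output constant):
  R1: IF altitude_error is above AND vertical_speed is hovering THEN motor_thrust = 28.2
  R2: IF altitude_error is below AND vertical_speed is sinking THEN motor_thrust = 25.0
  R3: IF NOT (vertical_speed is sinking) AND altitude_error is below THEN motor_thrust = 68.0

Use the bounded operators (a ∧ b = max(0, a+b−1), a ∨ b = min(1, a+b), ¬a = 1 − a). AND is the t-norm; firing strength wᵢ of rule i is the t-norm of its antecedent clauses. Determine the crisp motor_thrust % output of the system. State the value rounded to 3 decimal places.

R1 (z=28.2): above=0.36, hovering=0.71; AND[max(0, a+b−1)] → w = 0.07
R2 (z=25.0): below=0.65, sinking=0.70; AND[max(0, a+b−1)] → w = 0.35
R3 (z=68.0): ¬sinking=1−0.70=0.30, below=0.65; AND[max(0, a+b−1)] → w = 0.00
Weighted average = (0.07·28.2 + 0.35·25.0 + 0.00·68.0) / (0.07 + 0.35 + 0.00)
  = 10.7240 / 0.4200 = 25.533

25.533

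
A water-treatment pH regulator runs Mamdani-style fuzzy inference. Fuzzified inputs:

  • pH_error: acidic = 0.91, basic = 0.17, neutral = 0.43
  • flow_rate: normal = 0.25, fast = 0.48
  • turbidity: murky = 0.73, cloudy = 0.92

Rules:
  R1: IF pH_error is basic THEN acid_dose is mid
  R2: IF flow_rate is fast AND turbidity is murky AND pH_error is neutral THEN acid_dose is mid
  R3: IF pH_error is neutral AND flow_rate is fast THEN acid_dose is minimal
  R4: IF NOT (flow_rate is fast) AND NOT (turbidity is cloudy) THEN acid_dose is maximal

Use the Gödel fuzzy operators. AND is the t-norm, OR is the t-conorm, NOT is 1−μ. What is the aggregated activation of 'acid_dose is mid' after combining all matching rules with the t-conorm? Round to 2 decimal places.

R1: basic=0.17 → w = 0.17
R2: fast=0.48, murky=0.73, neutral=0.43; AND[min(a, b)] → w = 0.43
R3: neutral=0.43, fast=0.48; AND[min(a, b)] → w = 0.43
R4: ¬fast=1−0.48=0.52, ¬cloudy=1−0.92=0.08; AND[min(a, b)] → w = 0.08
Rules with consequent 'mid': {R1, R2} → strengths 0.17, 0.43
Aggregate via t-conorm [max(a, b)]: 0.43

0.43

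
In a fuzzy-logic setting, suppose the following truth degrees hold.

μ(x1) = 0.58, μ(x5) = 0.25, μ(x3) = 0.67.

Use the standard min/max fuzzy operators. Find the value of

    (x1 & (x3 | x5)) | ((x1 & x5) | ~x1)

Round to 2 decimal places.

x3 | x5 = max(a, b) on (0.67, 0.25) = 0.67
x1 & (x3 | x5) = min(a, b) on (0.58, 0.67) = 0.58
x1 & x5 = min(a, b) on (0.58, 0.25) = 0.25
~x1 = 1 − 0.58 = 0.42
(x1 & x5) | ~x1 = max(a, b) on (0.25, 0.42) = 0.42
(x1 & (x3 | x5)) | ((x1 & x5) | ~x1) = max(a, b) on (0.58, 0.42) = 0.58

0.58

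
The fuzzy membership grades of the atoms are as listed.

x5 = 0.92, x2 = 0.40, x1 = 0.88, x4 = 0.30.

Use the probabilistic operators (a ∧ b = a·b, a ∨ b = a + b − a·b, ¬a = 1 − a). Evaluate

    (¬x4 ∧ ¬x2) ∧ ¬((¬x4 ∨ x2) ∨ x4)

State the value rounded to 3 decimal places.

0.053

¬x4 = 1 − 0.3000 = 0.7000
¬x2 = 1 − 0.4000 = 0.6000
¬x4 ∧ ¬x2 = a·b on (0.7000, 0.6000) = 0.4200
¬x4 = 1 − 0.3000 = 0.7000
¬x4 ∨ x2 = a + b − a·b on (0.7000, 0.4000) = 0.8200
(¬x4 ∨ x2) ∨ x4 = a + b − a·b on (0.8200, 0.3000) = 0.8740
¬((¬x4 ∨ x2) ∨ x4) = 1 − 0.8740 = 0.1260
(¬x4 ∧ ¬x2) ∧ ¬((¬x4 ∨ x2) ∨ x4) = a·b on (0.4200, 0.1260) = 0.0529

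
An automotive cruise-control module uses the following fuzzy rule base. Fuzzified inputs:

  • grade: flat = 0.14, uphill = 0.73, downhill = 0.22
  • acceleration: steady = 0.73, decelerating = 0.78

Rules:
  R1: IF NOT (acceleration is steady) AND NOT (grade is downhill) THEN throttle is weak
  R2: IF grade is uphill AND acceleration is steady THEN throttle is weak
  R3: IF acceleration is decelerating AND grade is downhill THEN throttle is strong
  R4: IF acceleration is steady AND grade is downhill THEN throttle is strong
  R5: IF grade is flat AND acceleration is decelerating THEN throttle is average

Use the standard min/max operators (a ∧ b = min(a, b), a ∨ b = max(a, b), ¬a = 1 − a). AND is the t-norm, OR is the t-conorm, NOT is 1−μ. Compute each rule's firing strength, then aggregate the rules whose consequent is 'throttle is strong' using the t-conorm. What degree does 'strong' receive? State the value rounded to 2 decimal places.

0.22

R1: ¬steady=1−0.73=0.27, ¬downhill=1−0.22=0.78; AND[min(a, b)] → w = 0.27
R2: uphill=0.73, steady=0.73; AND[min(a, b)] → w = 0.73
R3: decelerating=0.78, downhill=0.22; AND[min(a, b)] → w = 0.22
R4: steady=0.73, downhill=0.22; AND[min(a, b)] → w = 0.22
R5: flat=0.14, decelerating=0.78; AND[min(a, b)] → w = 0.14
Rules with consequent 'strong': {R3, R4} → strengths 0.22, 0.22
Aggregate via t-conorm [max(a, b)]: 0.22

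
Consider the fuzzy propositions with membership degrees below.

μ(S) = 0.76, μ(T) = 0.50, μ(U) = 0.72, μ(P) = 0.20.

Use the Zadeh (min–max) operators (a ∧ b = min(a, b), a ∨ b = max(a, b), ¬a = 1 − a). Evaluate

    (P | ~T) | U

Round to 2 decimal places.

0.72

~T = 1 − 0.50 = 0.50
P | ~T = max(a, b) on (0.20, 0.50) = 0.50
(P | ~T) | U = max(a, b) on (0.50, 0.72) = 0.72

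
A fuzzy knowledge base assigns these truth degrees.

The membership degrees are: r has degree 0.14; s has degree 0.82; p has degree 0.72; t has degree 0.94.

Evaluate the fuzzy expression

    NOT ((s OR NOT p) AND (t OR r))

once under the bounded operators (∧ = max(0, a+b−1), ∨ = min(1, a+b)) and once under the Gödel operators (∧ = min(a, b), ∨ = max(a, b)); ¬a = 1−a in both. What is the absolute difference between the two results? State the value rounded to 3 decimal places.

Under bounded:
  NOT p = 1 − 0.72 = 0.28
  s OR NOT p = min(1, a+b) on (0.82, 0.28) = 1.00
  t OR r = min(1, a+b) on (0.94, 0.14) = 1.00
  (s OR NOT p) AND (t OR r) = max(0, a+b−1) on (1.00, 1.00) = 1.00
  NOT ((s OR NOT p) AND (t OR r)) = 1 − 1.00 = 0.00
  → value = 0.0000
Under Gödel:
  NOT p = 1 − 0.72 = 0.28
  s OR NOT p = max(a, b) on (0.82, 0.28) = 0.82
  t OR r = max(a, b) on (0.94, 0.14) = 0.94
  (s OR NOT p) AND (t OR r) = min(a, b) on (0.82, 0.94) = 0.82
  NOT ((s OR NOT p) AND (t OR r)) = 1 − 0.82 = 0.18
  → value = 0.1800
|0.0000 − 0.1800| = 0.180

0.180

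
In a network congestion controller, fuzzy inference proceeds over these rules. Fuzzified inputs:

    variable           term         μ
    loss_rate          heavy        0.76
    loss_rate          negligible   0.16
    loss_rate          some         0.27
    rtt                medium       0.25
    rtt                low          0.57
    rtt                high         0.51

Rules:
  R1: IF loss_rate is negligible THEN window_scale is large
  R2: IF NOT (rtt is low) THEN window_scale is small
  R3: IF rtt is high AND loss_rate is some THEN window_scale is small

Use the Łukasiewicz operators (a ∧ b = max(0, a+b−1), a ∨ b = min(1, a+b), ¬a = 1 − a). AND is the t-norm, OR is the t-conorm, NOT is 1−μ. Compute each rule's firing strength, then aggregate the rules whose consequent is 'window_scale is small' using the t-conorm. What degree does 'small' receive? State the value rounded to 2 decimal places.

0.43

R1: negligible=0.16 → w = 0.16
R2: ¬low=1−0.57=0.43 → w = 0.43
R3: high=0.51, some=0.27; AND[max(0, a+b−1)] → w = 0.00
Rules with consequent 'small': {R2, R3} → strengths 0.43, 0.00
Aggregate via t-conorm [min(1, a+b)]: 0.43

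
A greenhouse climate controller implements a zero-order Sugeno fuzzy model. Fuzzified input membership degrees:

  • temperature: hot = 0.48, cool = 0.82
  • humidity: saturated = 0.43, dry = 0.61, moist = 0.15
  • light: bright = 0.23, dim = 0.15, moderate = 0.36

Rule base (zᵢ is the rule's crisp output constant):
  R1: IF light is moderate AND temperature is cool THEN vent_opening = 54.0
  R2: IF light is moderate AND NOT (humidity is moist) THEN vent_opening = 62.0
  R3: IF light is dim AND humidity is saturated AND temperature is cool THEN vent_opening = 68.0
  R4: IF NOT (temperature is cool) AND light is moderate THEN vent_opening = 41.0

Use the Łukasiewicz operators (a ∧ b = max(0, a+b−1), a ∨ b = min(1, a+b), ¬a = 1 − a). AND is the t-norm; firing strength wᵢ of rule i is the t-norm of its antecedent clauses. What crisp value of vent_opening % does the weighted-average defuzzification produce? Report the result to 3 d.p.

58.308

R1 (z=54.0): moderate=0.36, cool=0.82; AND[max(0, a+b−1)] → w = 0.18
R2 (z=62.0): moderate=0.36, ¬moist=1−0.15=0.85; AND[max(0, a+b−1)] → w = 0.21
R3 (z=68.0): dim=0.15, saturated=0.43, cool=0.82; AND[max(0, a+b−1)] → w = 0.00
R4 (z=41.0): ¬cool=1−0.82=0.18, moderate=0.36; AND[max(0, a+b−1)] → w = 0.00
Weighted average = (0.18·54.0 + 0.21·62.0 + 0.00·68.0 + 0.00·41.0) / (0.18 + 0.21 + 0.00 + 0.00)
  = 22.7400 / 0.3900 = 58.308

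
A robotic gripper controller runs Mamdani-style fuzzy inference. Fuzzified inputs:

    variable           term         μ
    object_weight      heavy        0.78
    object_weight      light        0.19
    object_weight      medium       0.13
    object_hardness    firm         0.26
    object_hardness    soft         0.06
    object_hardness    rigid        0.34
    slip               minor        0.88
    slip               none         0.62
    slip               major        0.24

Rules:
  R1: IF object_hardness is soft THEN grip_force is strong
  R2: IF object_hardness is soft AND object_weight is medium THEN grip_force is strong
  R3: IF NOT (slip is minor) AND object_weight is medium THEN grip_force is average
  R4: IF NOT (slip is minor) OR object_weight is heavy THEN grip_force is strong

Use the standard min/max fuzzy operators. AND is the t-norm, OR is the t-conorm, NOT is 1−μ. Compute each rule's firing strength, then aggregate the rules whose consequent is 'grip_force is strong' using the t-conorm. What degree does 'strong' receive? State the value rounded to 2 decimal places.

R1: soft=0.06 → w = 0.06
R2: soft=0.06, medium=0.13; AND[min(a, b)] → w = 0.06
R3: ¬minor=1−0.88=0.12, medium=0.13; AND[min(a, b)] → w = 0.12
R4: ¬minor=1−0.88=0.12, heavy=0.78; OR[max(a, b)] → w = 0.78
Rules with consequent 'strong': {R1, R2, R4} → strengths 0.06, 0.06, 0.78
Aggregate via t-conorm [max(a, b)]: 0.78

0.78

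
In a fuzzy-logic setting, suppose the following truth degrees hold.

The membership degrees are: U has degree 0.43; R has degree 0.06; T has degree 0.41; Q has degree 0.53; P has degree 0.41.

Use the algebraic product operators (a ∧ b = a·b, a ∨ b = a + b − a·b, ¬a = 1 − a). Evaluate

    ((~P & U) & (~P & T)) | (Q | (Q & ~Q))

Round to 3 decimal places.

~P = 1 − 0.4100 = 0.5900
~P & U = a·b on (0.5900, 0.4300) = 0.2537
~P = 1 − 0.4100 = 0.5900
~P & T = a·b on (0.5900, 0.4100) = 0.2419
(~P & U) & (~P & T) = a·b on (0.2537, 0.2419) = 0.0614
~Q = 1 − 0.5300 = 0.4700
Q & ~Q = a·b on (0.5300, 0.4700) = 0.2491
Q | (Q & ~Q) = a + b − a·b on (0.5300, 0.2491) = 0.6471
((~P & U) & (~P & T)) | (Q | (Q & ~Q)) = a + b − a·b on (0.0614, 0.6471) = 0.6687

0.669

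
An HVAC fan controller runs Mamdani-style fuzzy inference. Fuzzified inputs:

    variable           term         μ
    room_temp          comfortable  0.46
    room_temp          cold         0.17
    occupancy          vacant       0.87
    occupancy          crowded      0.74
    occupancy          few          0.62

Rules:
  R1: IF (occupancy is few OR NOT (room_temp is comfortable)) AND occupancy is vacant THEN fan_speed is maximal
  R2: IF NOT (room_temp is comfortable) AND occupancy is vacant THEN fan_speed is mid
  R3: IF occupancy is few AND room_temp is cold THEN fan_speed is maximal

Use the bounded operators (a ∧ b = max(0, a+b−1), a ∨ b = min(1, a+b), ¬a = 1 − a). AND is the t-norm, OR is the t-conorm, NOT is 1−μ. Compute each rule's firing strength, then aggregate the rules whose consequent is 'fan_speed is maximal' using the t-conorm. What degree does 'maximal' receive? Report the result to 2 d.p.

0.87

R1: (few=0.62 OR ¬comfortable=1−0.46=0.54) = 1.00; AND[max(0, a+b−1)] with vacant=0.87 → w = 0.87
R2: ¬comfortable=1−0.46=0.54, vacant=0.87; AND[max(0, a+b−1)] → w = 0.41
R3: few=0.62, cold=0.17; AND[max(0, a+b−1)] → w = 0.00
Rules with consequent 'maximal': {R1, R3} → strengths 0.87, 0.00
Aggregate via t-conorm [min(1, a+b)]: 0.87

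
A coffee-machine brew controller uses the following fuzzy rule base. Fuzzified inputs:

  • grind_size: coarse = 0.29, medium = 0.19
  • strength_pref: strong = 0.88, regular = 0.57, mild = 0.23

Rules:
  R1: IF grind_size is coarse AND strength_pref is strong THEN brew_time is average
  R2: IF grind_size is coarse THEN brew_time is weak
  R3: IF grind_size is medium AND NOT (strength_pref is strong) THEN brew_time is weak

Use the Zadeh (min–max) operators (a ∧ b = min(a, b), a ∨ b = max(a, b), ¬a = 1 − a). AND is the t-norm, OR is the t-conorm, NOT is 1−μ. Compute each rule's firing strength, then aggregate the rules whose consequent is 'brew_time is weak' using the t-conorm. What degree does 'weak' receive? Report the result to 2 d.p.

R1: coarse=0.29, strong=0.88; AND[min(a, b)] → w = 0.29
R2: coarse=0.29 → w = 0.29
R3: medium=0.19, ¬strong=1−0.88=0.12; AND[min(a, b)] → w = 0.12
Rules with consequent 'weak': {R2, R3} → strengths 0.29, 0.12
Aggregate via t-conorm [max(a, b)]: 0.29

0.29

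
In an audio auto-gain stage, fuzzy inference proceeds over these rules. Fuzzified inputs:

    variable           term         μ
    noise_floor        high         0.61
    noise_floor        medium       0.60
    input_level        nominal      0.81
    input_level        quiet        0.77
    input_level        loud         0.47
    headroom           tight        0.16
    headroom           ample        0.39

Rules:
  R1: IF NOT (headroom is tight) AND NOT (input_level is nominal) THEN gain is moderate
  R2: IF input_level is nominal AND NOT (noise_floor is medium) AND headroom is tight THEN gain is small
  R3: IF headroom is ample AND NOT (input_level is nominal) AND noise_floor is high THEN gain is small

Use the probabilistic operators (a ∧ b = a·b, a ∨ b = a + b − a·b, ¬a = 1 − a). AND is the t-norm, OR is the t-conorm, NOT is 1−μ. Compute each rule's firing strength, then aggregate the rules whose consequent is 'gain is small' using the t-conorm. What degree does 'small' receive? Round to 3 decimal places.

R1: ¬tight=1−0.16=0.84, ¬nominal=1−0.81=0.19; AND[a·b] → w = 0.1596
R2: nominal=0.81, ¬medium=1−0.60=0.40, tight=0.16; AND[a·b] → w = 0.0518
R3: ample=0.39, ¬nominal=1−0.81=0.19, high=0.61; AND[a·b] → w = 0.0452
Rules with consequent 'small': {R2, R3} → strengths 0.0518, 0.0452
Aggregate via t-conorm [a + b − a·b]: 0.0947

0.095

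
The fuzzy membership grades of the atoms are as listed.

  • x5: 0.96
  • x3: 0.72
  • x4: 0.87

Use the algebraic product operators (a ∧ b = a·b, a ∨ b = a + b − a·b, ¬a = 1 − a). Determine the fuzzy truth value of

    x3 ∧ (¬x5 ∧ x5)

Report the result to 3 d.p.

¬x5 = 1 − 0.9600 = 0.0400
¬x5 ∧ x5 = a·b on (0.0400, 0.9600) = 0.0384
x3 ∧ (¬x5 ∧ x5) = a·b on (0.7200, 0.0384) = 0.0276

0.028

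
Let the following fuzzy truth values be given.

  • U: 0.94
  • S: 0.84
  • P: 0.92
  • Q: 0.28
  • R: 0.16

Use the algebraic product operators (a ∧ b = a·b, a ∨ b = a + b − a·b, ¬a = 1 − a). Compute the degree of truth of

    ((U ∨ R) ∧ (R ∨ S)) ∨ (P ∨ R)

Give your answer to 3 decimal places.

U ∨ R = a + b − a·b on (0.9400, 0.1600) = 0.9496
R ∨ S = a + b − a·b on (0.1600, 0.8400) = 0.8656
(U ∨ R) ∧ (R ∨ S) = a·b on (0.9496, 0.8656) = 0.8220
P ∨ R = a + b − a·b on (0.9200, 0.1600) = 0.9328
((U ∨ R) ∧ (R ∨ S)) ∨ (P ∨ R) = a + b − a·b on (0.8220, 0.9328) = 0.9880

0.988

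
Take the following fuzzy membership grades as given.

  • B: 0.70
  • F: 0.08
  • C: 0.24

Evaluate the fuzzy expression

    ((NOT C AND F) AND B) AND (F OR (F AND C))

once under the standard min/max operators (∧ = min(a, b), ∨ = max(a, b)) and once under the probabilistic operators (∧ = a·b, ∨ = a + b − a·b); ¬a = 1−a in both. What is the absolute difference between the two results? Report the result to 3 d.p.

Under standard min/max:
  NOT C = 1 − 0.24 = 0.76
  NOT C AND F = min(a, b) on (0.76, 0.08) = 0.08
  (NOT C AND F) AND B = min(a, b) on (0.08, 0.70) = 0.08
  F AND C = min(a, b) on (0.08, 0.24) = 0.08
  F OR (F AND C) = max(a, b) on (0.08, 0.08) = 0.08
  ((NOT C AND F) AND B) AND (F OR (F AND C)) = min(a, b) on (0.08, 0.08) = 0.08
  → value = 0.0800
Under probabilistic:
  NOT C = 1 − 0.2400 = 0.7600
  NOT C AND F = a·b on (0.7600, 0.0800) = 0.0608
  (NOT C AND F) AND B = a·b on (0.0608, 0.7000) = 0.0426
  F AND C = a·b on (0.0800, 0.2400) = 0.0192
  F OR (F AND C) = a + b − a·b on (0.0800, 0.0192) = 0.0977
  ((NOT C AND F) AND B) AND (F OR (F AND C)) = a·b on (0.0426, 0.0977) = 0.0042
  → value = 0.0042
|0.0800 − 0.0042| = 0.076

0.076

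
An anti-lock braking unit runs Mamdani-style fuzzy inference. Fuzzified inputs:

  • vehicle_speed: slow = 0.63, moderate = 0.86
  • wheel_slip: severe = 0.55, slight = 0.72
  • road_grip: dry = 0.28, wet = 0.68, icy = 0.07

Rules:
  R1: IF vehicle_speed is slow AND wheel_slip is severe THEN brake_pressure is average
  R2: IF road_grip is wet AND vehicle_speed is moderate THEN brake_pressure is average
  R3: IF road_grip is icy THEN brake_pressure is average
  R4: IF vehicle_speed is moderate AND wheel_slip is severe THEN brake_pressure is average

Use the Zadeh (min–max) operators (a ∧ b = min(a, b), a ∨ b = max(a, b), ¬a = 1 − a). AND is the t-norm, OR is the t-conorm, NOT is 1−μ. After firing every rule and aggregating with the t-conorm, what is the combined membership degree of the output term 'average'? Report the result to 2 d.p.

0.68

R1: slow=0.63, severe=0.55; AND[min(a, b)] → w = 0.55
R2: wet=0.68, moderate=0.86; AND[min(a, b)] → w = 0.68
R3: icy=0.07 → w = 0.07
R4: moderate=0.86, severe=0.55; AND[min(a, b)] → w = 0.55
Rules with consequent 'average': {R1, R2, R3, R4} → strengths 0.55, 0.68, 0.07, 0.55
Aggregate via t-conorm [max(a, b)]: 0.68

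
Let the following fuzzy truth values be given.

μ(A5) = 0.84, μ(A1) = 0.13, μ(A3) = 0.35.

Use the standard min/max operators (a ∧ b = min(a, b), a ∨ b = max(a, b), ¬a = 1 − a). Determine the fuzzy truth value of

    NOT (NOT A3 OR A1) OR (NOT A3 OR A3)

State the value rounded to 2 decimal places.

NOT A3 = 1 − 0.35 = 0.65
NOT A3 OR A1 = max(a, b) on (0.65, 0.13) = 0.65
NOT (NOT A3 OR A1) = 1 − 0.65 = 0.35
NOT A3 = 1 − 0.35 = 0.65
NOT A3 OR A3 = max(a, b) on (0.65, 0.35) = 0.65
NOT (NOT A3 OR A1) OR (NOT A3 OR A3) = max(a, b) on (0.35, 0.65) = 0.65

0.65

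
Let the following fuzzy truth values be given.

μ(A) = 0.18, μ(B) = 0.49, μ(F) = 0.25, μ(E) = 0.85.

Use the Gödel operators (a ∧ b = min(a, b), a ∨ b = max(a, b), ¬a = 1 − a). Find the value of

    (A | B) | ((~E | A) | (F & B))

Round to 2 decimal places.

A | B = max(a, b) on (0.18, 0.49) = 0.49
~E = 1 − 0.85 = 0.15
~E | A = max(a, b) on (0.15, 0.18) = 0.18
F & B = min(a, b) on (0.25, 0.49) = 0.25
(~E | A) | (F & B) = max(a, b) on (0.18, 0.25) = 0.25
(A | B) | ((~E | A) | (F & B)) = max(a, b) on (0.49, 0.25) = 0.49

0.49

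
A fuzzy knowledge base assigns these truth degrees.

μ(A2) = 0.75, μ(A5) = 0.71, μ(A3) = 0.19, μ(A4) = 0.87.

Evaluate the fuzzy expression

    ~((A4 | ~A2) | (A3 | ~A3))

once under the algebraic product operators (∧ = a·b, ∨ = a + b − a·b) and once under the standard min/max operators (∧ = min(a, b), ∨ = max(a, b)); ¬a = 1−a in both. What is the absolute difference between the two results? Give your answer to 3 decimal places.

Under algebraic product:
  ~A2 = 1 − 0.7500 = 0.2500
  A4 | ~A2 = a + b − a·b on (0.8700, 0.2500) = 0.9025
  ~A3 = 1 − 0.1900 = 0.8100
  A3 | ~A3 = a + b − a·b on (0.1900, 0.8100) = 0.8461
  (A4 | ~A2) | (A3 | ~A3) = a + b − a·b on (0.9025, 0.8461) = 0.9850
  ~((A4 | ~A2) | (A3 | ~A3)) = 1 − 0.9850 = 0.0150
  → value = 0.0150
Under standard min/max:
  ~A2 = 1 − 0.75 = 0.25
  A4 | ~A2 = max(a, b) on (0.87, 0.25) = 0.87
  ~A3 = 1 − 0.19 = 0.81
  A3 | ~A3 = max(a, b) on (0.19, 0.81) = 0.81
  (A4 | ~A2) | (A3 | ~A3) = max(a, b) on (0.87, 0.81) = 0.87
  ~((A4 | ~A2) | (A3 | ~A3)) = 1 − 0.87 = 0.13
  → value = 0.1300
|0.0150 − 0.1300| = 0.115

0.115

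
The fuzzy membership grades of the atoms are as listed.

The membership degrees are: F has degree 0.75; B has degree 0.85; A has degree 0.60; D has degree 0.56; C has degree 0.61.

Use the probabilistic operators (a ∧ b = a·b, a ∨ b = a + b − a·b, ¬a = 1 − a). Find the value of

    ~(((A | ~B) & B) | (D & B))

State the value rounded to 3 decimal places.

0.230

~B = 1 − 0.8500 = 0.1500
A | ~B = a + b − a·b on (0.6000, 0.1500) = 0.6600
(A | ~B) & B = a·b on (0.6600, 0.8500) = 0.5610
D & B = a·b on (0.5600, 0.8500) = 0.4760
((A | ~B) & B) | (D & B) = a + b − a·b on (0.5610, 0.4760) = 0.7700
~(((A | ~B) & B) | (D & B)) = 1 − 0.7700 = 0.2300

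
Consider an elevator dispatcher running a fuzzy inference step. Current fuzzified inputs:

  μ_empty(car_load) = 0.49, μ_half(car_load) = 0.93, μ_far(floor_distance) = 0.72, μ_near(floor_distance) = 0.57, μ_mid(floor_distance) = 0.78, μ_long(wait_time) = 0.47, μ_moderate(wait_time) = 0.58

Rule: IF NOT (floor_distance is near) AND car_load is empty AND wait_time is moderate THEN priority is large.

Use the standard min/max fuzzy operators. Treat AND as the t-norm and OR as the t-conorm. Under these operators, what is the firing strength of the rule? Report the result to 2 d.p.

0.43

firing strength: ¬near=1−0.57=0.43, empty=0.49, moderate=0.58; AND[min(a, b)] → w = 0.43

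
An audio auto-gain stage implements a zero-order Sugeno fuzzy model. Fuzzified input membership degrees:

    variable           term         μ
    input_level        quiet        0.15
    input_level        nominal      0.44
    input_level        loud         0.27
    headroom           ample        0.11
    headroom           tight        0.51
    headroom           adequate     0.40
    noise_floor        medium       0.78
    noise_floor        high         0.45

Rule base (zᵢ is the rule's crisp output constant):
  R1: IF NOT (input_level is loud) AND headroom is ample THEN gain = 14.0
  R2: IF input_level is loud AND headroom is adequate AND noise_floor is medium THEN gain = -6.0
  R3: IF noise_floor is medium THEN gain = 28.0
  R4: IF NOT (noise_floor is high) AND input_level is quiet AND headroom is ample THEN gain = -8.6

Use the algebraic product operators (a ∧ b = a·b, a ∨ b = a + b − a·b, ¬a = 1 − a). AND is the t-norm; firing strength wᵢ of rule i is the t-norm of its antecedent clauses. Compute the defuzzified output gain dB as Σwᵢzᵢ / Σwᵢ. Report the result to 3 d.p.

23.469

R1 (z=14.0): ¬loud=1−0.27=0.73, ample=0.11; AND[a·b] → w = 0.0803
R2 (z=-6.0): loud=0.27, adequate=0.40, medium=0.78; AND[a·b] → w = 0.0842
R3 (z=28.0): medium=0.78 → w = 0.7800
R4 (z=-8.6): ¬high=1−0.45=0.55, quiet=0.15, ample=0.11; AND[a·b] → w = 0.0091
Weighted average = (0.0803·14.0 + 0.0842·-6.0 + 0.7800·28.0 + 0.0091·-8.6) / (0.0803 + 0.0842 + 0.7800 + 0.0091)
  = 22.3807 / 0.9536 = 23.469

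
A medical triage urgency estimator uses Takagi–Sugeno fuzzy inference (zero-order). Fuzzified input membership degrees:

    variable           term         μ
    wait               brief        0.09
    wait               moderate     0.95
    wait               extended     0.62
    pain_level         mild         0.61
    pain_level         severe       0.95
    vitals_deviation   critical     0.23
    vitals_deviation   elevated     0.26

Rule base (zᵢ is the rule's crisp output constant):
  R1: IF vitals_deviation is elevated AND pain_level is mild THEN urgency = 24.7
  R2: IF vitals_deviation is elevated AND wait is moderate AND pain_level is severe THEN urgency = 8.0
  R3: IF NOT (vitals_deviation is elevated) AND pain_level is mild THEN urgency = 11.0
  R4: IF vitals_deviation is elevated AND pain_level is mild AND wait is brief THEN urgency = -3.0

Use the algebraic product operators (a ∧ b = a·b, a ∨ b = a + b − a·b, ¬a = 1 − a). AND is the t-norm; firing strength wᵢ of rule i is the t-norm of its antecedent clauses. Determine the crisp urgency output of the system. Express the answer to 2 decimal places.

12.48

R1 (z=24.7): elevated=0.26, mild=0.61; AND[a·b] → w = 0.1586
R2 (z=8.0): elevated=0.26, moderate=0.95, severe=0.95; AND[a·b] → w = 0.2346
R3 (z=11.0): ¬elevated=1−0.26=0.74, mild=0.61; AND[a·b] → w = 0.4514
R4 (z=-3.0): elevated=0.26, mild=0.61, brief=0.09; AND[a·b] → w = 0.0143
Weighted average = (0.1586·24.7 + 0.2346·8.0 + 0.4514·11.0 + 0.0143·-3.0) / (0.1586 + 0.2346 + 0.4514 + 0.0143)
  = 10.7172 / 0.8589 = 12.48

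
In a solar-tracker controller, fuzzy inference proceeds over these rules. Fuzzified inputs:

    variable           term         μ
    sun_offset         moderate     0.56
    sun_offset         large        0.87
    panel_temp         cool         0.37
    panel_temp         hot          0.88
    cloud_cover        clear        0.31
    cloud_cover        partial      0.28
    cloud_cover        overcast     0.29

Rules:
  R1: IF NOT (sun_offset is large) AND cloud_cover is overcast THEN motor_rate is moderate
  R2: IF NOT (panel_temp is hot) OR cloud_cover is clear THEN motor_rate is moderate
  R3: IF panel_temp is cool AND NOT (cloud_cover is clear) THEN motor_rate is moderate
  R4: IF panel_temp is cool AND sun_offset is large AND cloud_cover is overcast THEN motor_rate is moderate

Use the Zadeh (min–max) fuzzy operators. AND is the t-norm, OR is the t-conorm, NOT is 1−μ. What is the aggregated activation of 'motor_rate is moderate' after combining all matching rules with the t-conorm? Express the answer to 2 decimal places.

R1: ¬large=1−0.87=0.13, overcast=0.29; AND[min(a, b)] → w = 0.13
R2: ¬hot=1−0.88=0.12, clear=0.31; OR[max(a, b)] → w = 0.31
R3: cool=0.37, ¬clear=1−0.31=0.69; AND[min(a, b)] → w = 0.37
R4: cool=0.37, large=0.87, overcast=0.29; AND[min(a, b)] → w = 0.29
Rules with consequent 'moderate': {R1, R2, R3, R4} → strengths 0.13, 0.31, 0.37, 0.29
Aggregate via t-conorm [max(a, b)]: 0.37

0.37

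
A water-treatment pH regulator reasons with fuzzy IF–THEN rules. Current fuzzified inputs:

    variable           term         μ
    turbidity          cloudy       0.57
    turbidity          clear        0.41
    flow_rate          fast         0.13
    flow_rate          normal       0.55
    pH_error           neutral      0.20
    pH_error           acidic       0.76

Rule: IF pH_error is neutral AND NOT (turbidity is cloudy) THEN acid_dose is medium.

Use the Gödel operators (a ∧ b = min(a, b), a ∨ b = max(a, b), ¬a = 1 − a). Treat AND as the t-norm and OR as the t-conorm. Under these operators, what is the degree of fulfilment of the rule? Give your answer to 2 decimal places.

0.20

firing strength: neutral=0.20, ¬cloudy=1−0.57=0.43; AND[min(a, b)] → w = 0.20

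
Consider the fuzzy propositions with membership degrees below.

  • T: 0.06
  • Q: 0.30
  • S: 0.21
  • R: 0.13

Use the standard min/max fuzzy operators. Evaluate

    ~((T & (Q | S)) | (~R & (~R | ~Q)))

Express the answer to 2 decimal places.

Q | S = max(a, b) on (0.30, 0.21) = 0.30
T & (Q | S) = min(a, b) on (0.06, 0.30) = 0.06
~R = 1 − 0.13 = 0.87
~R = 1 − 0.13 = 0.87
~Q = 1 − 0.30 = 0.70
~R | ~Q = max(a, b) on (0.87, 0.70) = 0.87
~R & (~R | ~Q) = min(a, b) on (0.87, 0.87) = 0.87
(T & (Q | S)) | (~R & (~R | ~Q)) = max(a, b) on (0.06, 0.87) = 0.87
~((T & (Q | S)) | (~R & (~R | ~Q))) = 1 − 0.87 = 0.13

0.13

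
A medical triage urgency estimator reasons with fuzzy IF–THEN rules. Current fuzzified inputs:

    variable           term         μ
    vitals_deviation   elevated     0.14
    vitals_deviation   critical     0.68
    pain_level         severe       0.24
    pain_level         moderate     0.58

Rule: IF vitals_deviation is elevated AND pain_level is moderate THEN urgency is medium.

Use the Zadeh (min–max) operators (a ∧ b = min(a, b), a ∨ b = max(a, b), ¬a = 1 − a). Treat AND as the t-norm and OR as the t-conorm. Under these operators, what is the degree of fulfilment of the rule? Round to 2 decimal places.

firing strength: elevated=0.14, moderate=0.58; AND[min(a, b)] → w = 0.14

0.14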